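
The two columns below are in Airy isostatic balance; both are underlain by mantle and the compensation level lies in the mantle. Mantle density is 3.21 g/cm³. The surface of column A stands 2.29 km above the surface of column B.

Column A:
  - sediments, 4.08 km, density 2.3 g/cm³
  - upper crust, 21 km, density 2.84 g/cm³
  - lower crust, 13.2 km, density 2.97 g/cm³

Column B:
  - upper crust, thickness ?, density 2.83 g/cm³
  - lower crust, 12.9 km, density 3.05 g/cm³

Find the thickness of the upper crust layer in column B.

Take the compensation level at the base of the deeper column (depth z_c below the surface of column A) and equate Σ ρ_i t_i down to z_c; mantle fills any gap and the z_c terms cancel.
Column A: 4.08×2.3 + 21×2.84 + 13.2×2.97 + (z_c − 38.28)×3.21
Column B: 2.29×0 + x×2.83 + 12.9×3.05 + (z_c − 2.29 − 12.9 − x)×3.21
The z_c×3.21 term appears on both sides and cancels. Collect the known terms of each column as K = Σ(ρt)_known − 3.21 × (depth of known layers): K_A = 108.228 − 3.21×38.28 = −14.6508; K_B = 39.345 − 3.21×(2.29 + 12.9) = −9.4149.
Balance: K_A = K_B − x×(3.21 − 2.83), so x = (K_B − K_A)/(3.21 − 2.83) = 5.2359/0.38 = 13.8 km.

13.8 km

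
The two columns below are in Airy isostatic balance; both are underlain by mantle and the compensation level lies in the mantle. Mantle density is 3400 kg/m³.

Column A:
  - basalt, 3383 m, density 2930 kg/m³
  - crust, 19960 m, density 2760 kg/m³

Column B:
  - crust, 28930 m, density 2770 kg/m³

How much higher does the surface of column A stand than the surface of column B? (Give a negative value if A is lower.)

−1140 m

For any compensation level in the mantle, the mantle terms cancel and isostasy reduces to e = (Σt_A − Σt_B) − (Σ(ρt)_A − Σ(ρt)_B) / ρ_m.
Σt_A = 23343 m; Σt_B = 28930 m; Σ(ρt)_A = 65001790; Σ(ρt)_B = 80136100 (in m·kg/m³).
e = (23343 − 28930) − (65001790 − 80136100) / 3400 = −1140 m.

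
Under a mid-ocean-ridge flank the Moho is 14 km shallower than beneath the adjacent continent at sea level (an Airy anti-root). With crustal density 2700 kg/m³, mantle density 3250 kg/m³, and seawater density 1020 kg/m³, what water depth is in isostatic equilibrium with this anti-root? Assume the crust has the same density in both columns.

4.58 km

Replacing a thickness d of crust by seawater at the top must be balanced by replacing crust with mantle at the base: d (ρ_c − ρ_w) = a (ρ_m − ρ_c).
d = a (ρ_m − ρ_c)/(ρ_c − ρ_w) = 14 km × 550/1680 = 4.58 km.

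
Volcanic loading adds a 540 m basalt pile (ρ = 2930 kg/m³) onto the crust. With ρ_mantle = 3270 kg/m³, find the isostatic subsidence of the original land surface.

Subaerial loading: s = t ρ_load / ρ_m.
s = 540 m × 2930/3270 = 484 m.

484 m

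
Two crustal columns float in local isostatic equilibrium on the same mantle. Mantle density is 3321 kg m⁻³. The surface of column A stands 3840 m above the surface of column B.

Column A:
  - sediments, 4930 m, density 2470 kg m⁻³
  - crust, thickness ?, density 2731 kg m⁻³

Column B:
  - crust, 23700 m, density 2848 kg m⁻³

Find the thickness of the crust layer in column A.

33500 m

Take the compensation level at the base of the deeper column (depth z_c below the surface of column A) and equate Σ ρ_i t_i down to z_c; mantle fills any gap and the z_c terms cancel.
Column A: 4930×2470 + x×2731 + (z_c − 4930 − x)×3321
Column B: 3840×0 + 23700×2848 + (z_c − 3840 − 23700)×3321
The z_c×3321 term appears on both sides and cancels. Collect the known terms of each column as K = Σ(ρt)_known − 3321 × (depth of known layers): K_A = 12177100 − 3321×4930 = −4195430; K_B = 67497600 − 3321×(3840 + 23700) = −23962740.
Balance: K_A − x×(3321 − 2731) = K_B, so x = (K_A − K_B)/(3321 − 2731) = 19767300/590 = 33500 m.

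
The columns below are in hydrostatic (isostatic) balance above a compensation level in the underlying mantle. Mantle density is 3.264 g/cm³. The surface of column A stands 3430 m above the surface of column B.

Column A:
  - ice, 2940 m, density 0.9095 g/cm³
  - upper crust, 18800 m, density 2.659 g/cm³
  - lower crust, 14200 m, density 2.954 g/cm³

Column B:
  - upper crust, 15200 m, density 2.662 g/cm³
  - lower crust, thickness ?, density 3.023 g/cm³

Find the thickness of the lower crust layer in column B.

9760 m

Take the compensation level at the base of the deeper column (depth z_c below the surface of column A) and equate Σ ρ_i t_i down to z_c; mantle fills any gap and the z_c terms cancel.
Column A: 2940×0.9095 + 18800×2.659 + 14200×2.954 + (z_c − 35940)×3.264
Column B: 3430×0 + 15200×2.662 + x×3.023 + (z_c − 3430 − 15200 − x)×3.264
The z_c×3.264 term appears on both sides and cancels. Collect the known terms of each column as K = Σ(ρt)_known − 3.264 × (depth of known layers): K_A = 94609.93 − 3.264×35940 = −22698.23; K_B = 40462.4 − 3.264×(3430 + 15200) = −20345.92.
Balance: K_A = K_B − x×(3.264 − 3.023), so x = (K_B − K_A)/(3.264 − 3.023) = 2352.31/0.241 = 9760 m.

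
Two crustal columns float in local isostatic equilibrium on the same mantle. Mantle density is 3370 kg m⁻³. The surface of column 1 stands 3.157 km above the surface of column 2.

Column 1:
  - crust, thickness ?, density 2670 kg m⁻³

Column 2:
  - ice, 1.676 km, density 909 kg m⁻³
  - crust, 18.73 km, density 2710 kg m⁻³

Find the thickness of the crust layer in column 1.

Take the compensation level at the base of the deeper column (depth z_c below the surface of column 1) and equate Σ ρ_i t_i down to z_c; mantle fills any gap and the z_c terms cancel.
Column 1: x×2670 + (z_c − 0 − x)×3370
Column 2: 3.157×0 + 1.676×909 + 18.73×2710 + (z_c − 3.157 − 20.406)×3370
The z_c×3370 term appears on both sides and cancels. Collect the known terms of each column as K = Σ(ρt)_known − 3370 × (depth of known layers): K_1 = 0 − 3370×0 = 0; K_2 = 52281.784 − 3370×(3.157 + 20.406) = −27125.526.
Balance: K_1 − x×(3370 − 2670) = K_2, so x = (K_1 − K_2)/(3370 − 2670) = 27125.5/700 = 38.8 km.

38.8 km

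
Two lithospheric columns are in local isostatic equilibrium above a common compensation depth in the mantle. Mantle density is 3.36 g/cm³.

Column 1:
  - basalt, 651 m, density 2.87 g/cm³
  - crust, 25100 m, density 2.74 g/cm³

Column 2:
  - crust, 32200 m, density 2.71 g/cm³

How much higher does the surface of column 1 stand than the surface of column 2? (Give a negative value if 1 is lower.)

−1500 m

For any compensation level in the mantle, the mantle terms cancel and isostasy reduces to e = (Σt_1 − Σt_2) − (Σ(ρt)_1 − Σ(ρt)_2) / ρ_m.
Σt_1 = 25751 m; Σt_2 = 32200 m; Σ(ρt)_1 = 70642.37; Σ(ρt)_2 = 87262 (in m·g/cm³).
e = (25751 − 32200) − (70642.37 − 87262) / 3.36 = −1500 m.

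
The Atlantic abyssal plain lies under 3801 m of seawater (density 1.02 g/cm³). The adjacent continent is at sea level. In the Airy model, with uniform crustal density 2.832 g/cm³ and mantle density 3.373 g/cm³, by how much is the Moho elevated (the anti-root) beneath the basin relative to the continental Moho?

12700 m

For local isostatic compensation: replacing crust with seawater at the top is compensated by replacing crust with mantle at the base: d (ρ_c − ρ_w) = a (ρ_m − ρ_c).
a = d (ρ_c − ρ_w)/(ρ_m − ρ_c) = 3801 m × 1.812/0.541 = 12700 m.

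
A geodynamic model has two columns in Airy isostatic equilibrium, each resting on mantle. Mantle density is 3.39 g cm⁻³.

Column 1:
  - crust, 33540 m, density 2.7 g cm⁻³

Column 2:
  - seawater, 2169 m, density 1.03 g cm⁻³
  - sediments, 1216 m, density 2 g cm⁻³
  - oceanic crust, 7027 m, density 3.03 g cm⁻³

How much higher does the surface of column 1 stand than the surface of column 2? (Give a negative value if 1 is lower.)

For any compensation level in the mantle, the mantle terms cancel and isostasy reduces to e = (Σt_1 − Σt_2) − (Σ(ρt)_1 − Σ(ρt)_2) / ρ_m.
Σt_1 = 33540 m; Σt_2 = 10412 m; Σ(ρt)_1 = 90558; Σ(ρt)_2 = 25957.88 (in m·g cm⁻³).
e = (33540 − 10412) − (90558 − 25957.88) / 3.39 = 4070 m.

4070 m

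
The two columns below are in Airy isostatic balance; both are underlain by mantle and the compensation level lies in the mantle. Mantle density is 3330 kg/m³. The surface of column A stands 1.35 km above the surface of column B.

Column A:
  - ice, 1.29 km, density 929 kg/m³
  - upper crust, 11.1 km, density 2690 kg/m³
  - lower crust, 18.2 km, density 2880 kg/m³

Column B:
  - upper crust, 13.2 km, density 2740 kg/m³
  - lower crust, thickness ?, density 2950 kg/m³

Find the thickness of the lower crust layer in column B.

Take the compensation level at the base of the deeper column (depth z_c below the surface of column A) and equate Σ ρ_i t_i down to z_c; mantle fills any gap and the z_c terms cancel.
Column A: 1.29×929 + 11.1×2690 + 18.2×2880 + (z_c − 30.59)×3330
Column B: 1.35×0 + 13.2×2740 + x×2950 + (z_c − 1.35 − 13.2 − x)×3330
The z_c×3330 term appears on both sides and cancels. Collect the known terms of each column as K = Σ(ρt)_known − 3330 × (depth of known layers): K_A = 83473.41 − 3330×30.59 = −18391.29; K_B = 36168 − 3330×(1.35 + 13.2) = −12283.5.
Balance: K_A = K_B − x×(3330 − 2950), so x = (K_B − K_A)/(3330 − 2950) = 6107.79/380 = 16.1 km.

16.1 km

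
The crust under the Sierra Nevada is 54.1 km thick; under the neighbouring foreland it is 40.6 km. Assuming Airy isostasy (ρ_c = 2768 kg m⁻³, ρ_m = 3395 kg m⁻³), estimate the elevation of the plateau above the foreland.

2.49 km

Excess crust Δ = 54.1 km − 40.6 km = 13.5 km, split between elevation h and root r with h + r = Δ.
Airy balance ρ_c h = (ρ_m − ρ_c) r gives r = h ρ_c/(ρ_m − ρ_c), so h (1 + ρ_c/(ρ_m − ρ_c)) = Δ, i.e. h = Δ (ρ_m − ρ_c)/ρ_m.
h = 13.5 km × 627/3395 = 2.49 km.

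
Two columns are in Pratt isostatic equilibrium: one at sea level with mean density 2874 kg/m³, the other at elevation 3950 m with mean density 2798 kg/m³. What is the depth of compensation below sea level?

145000 m

ρ_ref D = ρ (D + h) → D (ρ_ref − ρ) = ρ h.
D = ρ h/(ρ_ref − ρ) = 2798 × 3950 m/(2874 − 2798) = 145000 m.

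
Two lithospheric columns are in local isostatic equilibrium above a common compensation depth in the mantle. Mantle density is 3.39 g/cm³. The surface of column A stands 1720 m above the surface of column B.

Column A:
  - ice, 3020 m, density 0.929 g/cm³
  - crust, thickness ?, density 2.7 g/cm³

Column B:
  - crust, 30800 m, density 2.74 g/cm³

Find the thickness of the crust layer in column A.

Take the compensation level at the base of the deeper column (depth z_c below the surface of column A) and equate Σ ρ_i t_i down to z_c; mantle fills any gap and the z_c terms cancel.
Column A: 3020×0.929 + x×2.7 + (z_c − 3020 − x)×3.39
Column B: 1720×0 + 30800×2.74 + (z_c − 1720 − 30800)×3.39
The z_c×3.39 term appears on both sides and cancels. Collect the known terms of each column as K = Σ(ρt)_known − 3.39 × (depth of known layers): K_A = 2805.58 − 3.39×3020 = −7432.22; K_B = 84392 − 3.39×(1720 + 30800) = −25850.8.
Balance: K_A − x×(3.39 − 2.7) = K_B, so x = (K_A − K_B)/(3.39 − 2.7) = 18418.6/0.69 = 26700 m.

26700 m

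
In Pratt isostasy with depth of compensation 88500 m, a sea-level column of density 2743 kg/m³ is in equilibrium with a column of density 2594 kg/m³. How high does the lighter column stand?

ρ_ref D = ρ (D + h) → h = D (ρ_ref − ρ)/ρ.
h = 88500 m × (2743 − 2594)/2594 = 5080 m.

5080 m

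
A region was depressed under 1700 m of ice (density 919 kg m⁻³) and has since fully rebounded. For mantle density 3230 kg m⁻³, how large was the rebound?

484 m

Removing the load lets mantle flow back in; uplift u satisfies ρ_ice t = ρ_m u.
u = t ρ_ice/ρ_m = 1700 m × 919/3230 = 484 m.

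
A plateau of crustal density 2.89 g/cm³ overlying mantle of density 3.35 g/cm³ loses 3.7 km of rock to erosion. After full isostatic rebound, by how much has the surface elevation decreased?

0.508 km

Rebound u = e ρ_c/ρ_m = 3.7 km × 2.89/3.35 = 3.192 km.
Net surface drop = e − u = 3.7 km − 3.192 km = e (ρ_m − ρ_c)/ρ_m = 0.508 km.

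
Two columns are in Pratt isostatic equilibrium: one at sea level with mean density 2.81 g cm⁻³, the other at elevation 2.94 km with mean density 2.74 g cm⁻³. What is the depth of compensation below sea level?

115 km

ρ_ref D = ρ (D + h) → D (ρ_ref − ρ) = ρ h.
D = ρ h/(ρ_ref − ρ) = 2.74 × 2.94 km/(2.81 − 2.74) = 115 km.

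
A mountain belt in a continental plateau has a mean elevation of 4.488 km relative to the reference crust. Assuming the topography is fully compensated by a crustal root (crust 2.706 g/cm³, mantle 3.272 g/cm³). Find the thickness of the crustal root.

21.5 km

Balancing pressure at the compensation depth: the weight of the topography is balanced by the buoyancy of the root, ρ_c h = (ρ_m − ρ_c) r.
r = h · ρ_c / (ρ_m − ρ_c) = 4.488 km × 2.706 / (3.272 − 2.706) = 21.5 km.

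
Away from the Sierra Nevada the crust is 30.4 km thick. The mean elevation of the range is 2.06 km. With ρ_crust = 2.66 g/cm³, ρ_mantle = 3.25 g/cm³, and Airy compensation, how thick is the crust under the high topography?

Root depth r = h ρ_c / (ρ_m − ρ_c) = 2.06 km × 2.66 / 0.59 = 9.287 km.
Total thickness = T + h + r = 30.4 km + 2.06 km + 9.287 km = 41.7 km.

41.7 km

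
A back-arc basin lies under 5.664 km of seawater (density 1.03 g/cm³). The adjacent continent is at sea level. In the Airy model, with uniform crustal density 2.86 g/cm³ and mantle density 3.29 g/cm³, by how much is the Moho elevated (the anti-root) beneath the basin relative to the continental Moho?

24.1 km

In Airy isostatic equilibrium: replacing crust with seawater at the top is compensated by replacing crust with mantle at the base: d (ρ_c − ρ_w) = a (ρ_m − ρ_c).
a = d (ρ_c − ρ_w)/(ρ_m − ρ_c) = 5.664 km × 1.83/0.43 = 24.1 km.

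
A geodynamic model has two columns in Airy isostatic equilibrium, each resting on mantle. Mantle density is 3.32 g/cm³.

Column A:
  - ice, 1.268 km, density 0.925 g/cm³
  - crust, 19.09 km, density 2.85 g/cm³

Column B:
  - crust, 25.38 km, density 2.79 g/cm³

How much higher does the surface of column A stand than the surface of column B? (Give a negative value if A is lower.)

−0.434 km

For any compensation level in the mantle, the mantle terms cancel and isostasy reduces to e = (Σt_A − Σt_B) − (Σ(ρt)_A − Σ(ρt)_B) / ρ_m.
Σt_A = 20.358 km; Σt_B = 25.38 km; Σ(ρt)_A = 55.5794; Σ(ρt)_B = 70.8102 (in km·g/cm³).
e = (20.358 − 25.38) − (55.5794 − 70.8102) / 3.32 = −0.434 km.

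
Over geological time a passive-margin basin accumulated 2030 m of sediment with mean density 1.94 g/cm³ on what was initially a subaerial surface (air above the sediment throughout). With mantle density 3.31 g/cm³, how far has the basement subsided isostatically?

Subaerial load: s = t ρ_sed / ρ_m = 2030 m × 1.94/3.31 = 1190 m.

1190 m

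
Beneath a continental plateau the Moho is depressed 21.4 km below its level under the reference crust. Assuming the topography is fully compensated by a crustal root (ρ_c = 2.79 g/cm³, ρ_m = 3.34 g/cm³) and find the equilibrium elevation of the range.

4.22 km

Equating mass per unit area of the two columns: ρ_c h = (ρ_m − ρ_c) r.
h = r (ρ_m − ρ_c) / ρ_c = 21.4 km × (3.34 − 2.79) / 2.79 = 4.22 km.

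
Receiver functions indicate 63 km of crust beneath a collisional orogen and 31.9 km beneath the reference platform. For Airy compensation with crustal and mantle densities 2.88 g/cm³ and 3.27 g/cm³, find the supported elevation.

Excess crust Δ = 63 km − 31.9 km = 31.1 km, split between elevation h and root r with h + r = Δ.
Airy balance ρ_c h = (ρ_m − ρ_c) r gives r = h ρ_c/(ρ_m − ρ_c), so h (1 + ρ_c/(ρ_m − ρ_c)) = Δ, i.e. h = Δ (ρ_m − ρ_c)/ρ_m.
h = 31.1 km × 0.39/3.27 = 3.71 km.

3.71 km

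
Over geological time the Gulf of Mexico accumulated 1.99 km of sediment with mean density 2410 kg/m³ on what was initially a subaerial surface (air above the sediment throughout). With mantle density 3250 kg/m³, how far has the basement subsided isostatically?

Subaerial load: s = t ρ_sed / ρ_m = 1.99 km × 2410/3250 = 1.48 km.

1.48 km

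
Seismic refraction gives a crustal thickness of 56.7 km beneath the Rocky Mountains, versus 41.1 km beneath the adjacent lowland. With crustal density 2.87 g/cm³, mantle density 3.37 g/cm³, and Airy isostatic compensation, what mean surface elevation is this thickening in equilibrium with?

Excess crust Δ = 56.7 km − 41.1 km = 15.6 km, split between elevation h and root r with h + r = Δ.
Airy balance ρ_c h = (ρ_m − ρ_c) r gives r = h ρ_c/(ρ_m − ρ_c), so h (1 + ρ_c/(ρ_m − ρ_c)) = Δ, i.e. h = Δ (ρ_m − ρ_c)/ρ_m.
h = 15.6 km × 0.5/3.37 = 2.31 km.

2.31 km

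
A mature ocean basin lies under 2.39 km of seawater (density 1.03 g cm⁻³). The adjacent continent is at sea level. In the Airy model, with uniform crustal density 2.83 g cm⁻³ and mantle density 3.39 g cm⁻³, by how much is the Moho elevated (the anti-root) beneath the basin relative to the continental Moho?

Balancing pressure at the compensation depth: replacing crust with seawater at the top is compensated by replacing crust with mantle at the base: d (ρ_c − ρ_w) = a (ρ_m − ρ_c).
a = d (ρ_c − ρ_w)/(ρ_m − ρ_c) = 2.39 km × 1.8/0.56 = 7.68 km.

7.68 km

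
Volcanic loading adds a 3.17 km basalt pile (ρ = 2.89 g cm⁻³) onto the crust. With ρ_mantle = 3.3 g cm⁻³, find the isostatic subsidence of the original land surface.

Subaerial loading: s = t ρ_load / ρ_m.
s = 3.17 km × 2.89/3.3 = 2.78 km.

2.78 km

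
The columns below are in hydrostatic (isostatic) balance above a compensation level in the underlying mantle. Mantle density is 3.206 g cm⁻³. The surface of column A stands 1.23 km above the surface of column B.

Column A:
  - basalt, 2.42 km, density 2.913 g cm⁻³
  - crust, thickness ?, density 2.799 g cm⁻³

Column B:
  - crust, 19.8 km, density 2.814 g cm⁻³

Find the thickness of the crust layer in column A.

27 km

Take the compensation level at the base of the deeper column (depth z_c below the surface of column A) and equate Σ ρ_i t_i down to z_c; mantle fills any gap and the z_c terms cancel.
Column A: 2.42×2.913 + x×2.799 + (z_c − 2.42 − x)×3.206
Column B: 1.23×0 + 19.8×2.814 + (z_c − 1.23 − 19.8)×3.206
The z_c×3.206 term appears on both sides and cancels. Collect the known terms of each column as K = Σ(ρt)_known − 3.206 × (depth of known layers): K_A = 7.04946 − 3.206×2.42 = −0.70906; K_B = 55.7172 − 3.206×(1.23 + 19.8) = −11.70498.
Balance: K_A − x×(3.206 − 2.799) = K_B, so x = (K_A − K_B)/(3.206 − 2.799) = 10.9959/0.407 = 27 km.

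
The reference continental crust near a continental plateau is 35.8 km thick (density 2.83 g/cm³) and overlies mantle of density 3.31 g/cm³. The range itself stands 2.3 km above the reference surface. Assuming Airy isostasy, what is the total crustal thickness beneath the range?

51.7 km

Root depth r = h ρ_c / (ρ_m − ρ_c) = 2.3 km × 2.83 / 0.48 = 13.56 km.
Total thickness = T + h + r = 35.8 km + 2.3 km + 13.56 km = 51.7 km.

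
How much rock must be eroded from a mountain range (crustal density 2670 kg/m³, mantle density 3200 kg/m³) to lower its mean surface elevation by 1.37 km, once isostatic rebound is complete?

Net drop Δ = e − u = e − e ρ_c/ρ_m = e (ρ_m − ρ_c)/ρ_m.
e = Δ ρ_m/(ρ_m − ρ_c) = 1.37 km × 3200/530 = 8.27 km.

8.27 km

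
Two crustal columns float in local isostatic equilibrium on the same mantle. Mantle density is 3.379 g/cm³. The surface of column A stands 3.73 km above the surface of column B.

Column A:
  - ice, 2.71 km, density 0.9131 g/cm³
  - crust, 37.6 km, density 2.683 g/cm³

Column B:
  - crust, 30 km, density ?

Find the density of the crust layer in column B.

Take the compensation level at the base of the deeper column (depth z_c below the surface of column A) and equate Σ ρ_i t_i down to z_c; mantle fills any gap and the z_c terms cancel.
Column A: 2.71×0.9131 + 37.6×2.683 + (z_c − 40.31)×3.379
Column B: 3.73×0 + 30×ρ + (z_c − 3.73 − 30)×3.379
The z_c×3.379 term appears on both sides and cancels. Collect the known terms of each column as K = Σ(ρt)_known − 3.379 × (depth of known layers): K_A = 103.355301 − 3.379×40.31 = −32.852189; K_B = 0 − 3.379×(3.73 + 30) = −113.97367.
Balance: K_A = K_B + 30×ρ, so ρ = (K_A − K_B)/30 = 81.1215/30 = 2.7 g/cm³.

2.7 g/cm³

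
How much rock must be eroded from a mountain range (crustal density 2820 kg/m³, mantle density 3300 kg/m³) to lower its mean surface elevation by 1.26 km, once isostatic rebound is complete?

8.66 km

Net drop Δ = e − u = e − e ρ_c/ρ_m = e (ρ_m − ρ_c)/ρ_m.
e = Δ ρ_m/(ρ_m − ρ_c) = 1.26 km × 3300/480 = 8.66 km.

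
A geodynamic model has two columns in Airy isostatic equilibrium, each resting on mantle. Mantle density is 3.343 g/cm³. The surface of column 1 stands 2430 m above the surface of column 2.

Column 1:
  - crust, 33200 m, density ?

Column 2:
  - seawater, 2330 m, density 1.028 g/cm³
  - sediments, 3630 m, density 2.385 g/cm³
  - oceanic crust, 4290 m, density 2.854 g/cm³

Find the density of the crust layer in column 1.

Take the compensation level at the base of the deeper column (depth z_c below the surface of column 1) and equate Σ ρ_i t_i down to z_c; mantle fills any gap and the z_c terms cancel.
Column 1: 33200×ρ + (z_c − 33200)×3.343
Column 2: 2430×0 + 2330×1.028 + 3630×2.385 + 4290×2.854 + (z_c − 2430 − 10250)×3.343
The z_c×3.343 term appears on both sides and cancels. Collect the known terms of each column as K = Σ(ρt)_known − 3.343 × (depth of known layers): K_1 = 0 − 3.343×33200 = −110987.6; K_2 = 23296.45 − 3.343×(2430 + 10250) = −19092.79.
Balance: K_1 + 33200×ρ = K_2, so ρ = (K_2 − K_1)/33200 = 91894.8/33200 = 2.77 g/cm³.

2.77 g/cm³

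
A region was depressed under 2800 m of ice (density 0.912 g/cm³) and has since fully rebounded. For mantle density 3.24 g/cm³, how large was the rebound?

788 m

Removing the load lets mantle flow back in; uplift u satisfies ρ_ice t = ρ_m u.
u = t ρ_ice/ρ_m = 2800 m × 0.912/3.24 = 788 m.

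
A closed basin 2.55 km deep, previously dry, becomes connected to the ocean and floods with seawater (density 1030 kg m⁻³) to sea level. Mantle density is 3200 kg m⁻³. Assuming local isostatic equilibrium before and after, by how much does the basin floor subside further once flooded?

After flooding the water column is d + s deep. Its weight must equal the weight of mantle displaced by the extra subsidence s: (d + s) ρ_w = s ρ_m.
s = d ρ_w / (ρ_m − ρ_w) = 2.55 km × 1030/(3200 − 1030) = 1.21 km.

1.21 km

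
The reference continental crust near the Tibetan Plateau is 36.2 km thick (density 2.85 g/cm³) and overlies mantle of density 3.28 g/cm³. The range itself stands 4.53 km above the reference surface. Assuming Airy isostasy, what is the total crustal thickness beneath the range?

Root depth r = h ρ_c / (ρ_m − ρ_c) = 4.53 km × 2.85 / 0.43 = 30.02 km.
Total thickness = T + h + r = 36.2 km + 4.53 km + 30.02 km = 70.8 km.

70.8 km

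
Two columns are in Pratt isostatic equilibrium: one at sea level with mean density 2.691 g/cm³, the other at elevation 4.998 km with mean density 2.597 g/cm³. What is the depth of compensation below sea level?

ρ_ref D = ρ (D + h) → D (ρ_ref − ρ) = ρ h.
D = ρ h/(ρ_ref − ρ) = 2.597 × 4.998 km/(2.691 − 2.597) = 138 km.

138 km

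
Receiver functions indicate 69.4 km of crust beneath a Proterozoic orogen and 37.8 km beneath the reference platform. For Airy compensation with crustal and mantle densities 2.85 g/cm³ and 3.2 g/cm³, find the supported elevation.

Excess crust Δ = 69.4 km − 37.8 km = 31.6 km, split between elevation h and root r with h + r = Δ.
Airy balance ρ_c h = (ρ_m − ρ_c) r gives r = h ρ_c/(ρ_m − ρ_c), so h (1 + ρ_c/(ρ_m − ρ_c)) = Δ, i.e. h = Δ (ρ_m − ρ_c)/ρ_m.
h = 31.6 km × 0.35/3.2 = 3.46 km.

3.46 km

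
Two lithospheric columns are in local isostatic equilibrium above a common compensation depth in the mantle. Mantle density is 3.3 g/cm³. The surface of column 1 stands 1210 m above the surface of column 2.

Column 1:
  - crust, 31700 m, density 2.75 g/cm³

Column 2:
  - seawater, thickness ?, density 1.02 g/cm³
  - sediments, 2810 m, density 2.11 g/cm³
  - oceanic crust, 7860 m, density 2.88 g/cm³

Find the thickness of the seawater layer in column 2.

2980 m

Take the compensation level at the base of the deeper column (depth z_c below the surface of column 1) and equate Σ ρ_i t_i down to z_c; mantle fills any gap and the z_c terms cancel.
Column 1: 31700×2.75 + (z_c − 31700)×3.3
Column 2: 1210×0 + x×1.02 + 2810×2.11 + 7860×2.88 + (z_c − 1210 − 10670 − x)×3.3
The z_c×3.3 term appears on both sides and cancels. Collect the known terms of each column as K = Σ(ρt)_known − 3.3 × (depth of known layers): K_1 = 87175 − 3.3×31700 = −17435; K_2 = 28565.9 − 3.3×(1210 + 10670) = −10638.1.
Balance: K_1 = K_2 − x×(3.3 − 1.02), so x = (K_2 − K_1)/(3.3 − 1.02) = 6796.9/2.28 = 2980 m.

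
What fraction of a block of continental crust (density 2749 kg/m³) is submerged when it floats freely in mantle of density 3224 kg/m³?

Submerged fraction = ρ_obj/ρ_fluid = 2749/3224 = 0.853.

0.853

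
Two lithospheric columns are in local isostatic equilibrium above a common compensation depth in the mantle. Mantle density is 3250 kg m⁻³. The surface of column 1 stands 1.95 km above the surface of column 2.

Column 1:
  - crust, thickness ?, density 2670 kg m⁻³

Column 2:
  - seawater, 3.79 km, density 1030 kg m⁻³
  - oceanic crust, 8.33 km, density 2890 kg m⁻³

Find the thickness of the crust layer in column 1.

30.6 km

Take the compensation level at the base of the deeper column (depth z_c below the surface of column 1) and equate Σ ρ_i t_i down to z_c; mantle fills any gap and the z_c terms cancel.
Column 1: x×2670 + (z_c − 0 − x)×3250
Column 2: 1.95×0 + 3.79×1030 + 8.33×2890 + (z_c − 1.95 − 12.12)×3250
The z_c×3250 term appears on both sides and cancels. Collect the known terms of each column as K = Σ(ρt)_known − 3250 × (depth of known layers): K_1 = 0 − 3250×0 = 0; K_2 = 27977.4 − 3250×(1.95 + 12.12) = −17750.1.
Balance: K_1 − x×(3250 − 2670) = K_2, so x = (K_1 − K_2)/(3250 − 2670) = 17750.1/580 = 30.6 km.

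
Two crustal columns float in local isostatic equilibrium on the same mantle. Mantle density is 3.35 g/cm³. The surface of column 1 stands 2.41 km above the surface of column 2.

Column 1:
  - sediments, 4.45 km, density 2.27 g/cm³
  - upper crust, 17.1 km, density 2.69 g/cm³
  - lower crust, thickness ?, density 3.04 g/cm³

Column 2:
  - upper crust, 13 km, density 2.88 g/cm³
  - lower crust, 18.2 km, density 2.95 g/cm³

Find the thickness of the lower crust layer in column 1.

17.3 km

Take the compensation level at the base of the deeper column (depth z_c below the surface of column 1) and equate Σ ρ_i t_i down to z_c; mantle fills any gap and the z_c terms cancel.
Column 1: 4.45×2.27 + 17.1×2.69 + x×3.04 + (z_c − 21.55 − x)×3.35
Column 2: 2.41×0 + 13×2.88 + 18.2×2.95 + (z_c − 2.41 − 31.2)×3.35
The z_c×3.35 term appears on both sides and cancels. Collect the known terms of each column as K = Σ(ρt)_known − 3.35 × (depth of known layers): K_1 = 56.1005 − 3.35×21.55 = −16.092; K_2 = 91.13 − 3.35×(2.41 + 31.2) = −21.4635.
Balance: K_1 − x×(3.35 − 3.04) = K_2, so x = (K_1 − K_2)/(3.35 − 3.04) = 5.3715/0.31 = 17.3 km.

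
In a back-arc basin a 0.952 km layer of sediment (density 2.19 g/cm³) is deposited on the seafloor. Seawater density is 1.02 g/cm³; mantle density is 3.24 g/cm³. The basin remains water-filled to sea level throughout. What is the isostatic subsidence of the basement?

0.502 km

Submarine loading: the sediment displaces seawater, and the subsidence is in turn flooded, so s (ρ_m − ρ_w) = t (ρ_sed − ρ_w).
s = 0.952 km × (2.19 − 1.02) / (3.24 − 1.02) = 0.502 km.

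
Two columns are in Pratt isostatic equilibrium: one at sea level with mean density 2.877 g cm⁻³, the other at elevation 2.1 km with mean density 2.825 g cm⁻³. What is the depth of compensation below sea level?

114 km

ρ_ref D = ρ (D + h) → D (ρ_ref − ρ) = ρ h.
D = ρ h/(ρ_ref − ρ) = 2.825 × 2.1 km/(2.877 − 2.825) = 114 km.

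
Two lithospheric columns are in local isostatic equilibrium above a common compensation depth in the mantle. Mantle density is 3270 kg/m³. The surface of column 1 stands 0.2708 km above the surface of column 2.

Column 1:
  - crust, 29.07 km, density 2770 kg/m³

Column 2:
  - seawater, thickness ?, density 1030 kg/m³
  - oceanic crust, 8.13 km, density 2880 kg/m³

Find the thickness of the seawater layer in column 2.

4.68 km

Take the compensation level at the base of the deeper column (depth z_c below the surface of column 1) and equate Σ ρ_i t_i down to z_c; mantle fills any gap and the z_c terms cancel.
Column 1: 29.07×2770 + (z_c − 29.07)×3270
Column 2: 0.2708×0 + x×1030 + 8.13×2880 + (z_c − 0.2708 − 8.13 − x)×3270
The z_c×3270 term appears on both sides and cancels. Collect the known terms of each column as K = Σ(ρt)_known − 3270 × (depth of known layers): K_1 = 80523.9 − 3270×29.07 = −14535; K_2 = 23414.4 − 3270×(0.2708 + 8.13) = −4056.216.
Balance: K_1 = K_2 − x×(3270 − 1030), so x = (K_2 − K_1)/(3270 − 1030) = 10478.8/2240 = 4.68 km.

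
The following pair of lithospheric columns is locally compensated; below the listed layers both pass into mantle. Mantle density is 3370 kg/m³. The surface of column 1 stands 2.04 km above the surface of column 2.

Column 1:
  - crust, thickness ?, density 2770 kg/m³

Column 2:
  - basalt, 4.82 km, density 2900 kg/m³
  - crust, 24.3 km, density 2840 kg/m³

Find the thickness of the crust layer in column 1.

36.7 km

Take the compensation level at the base of the deeper column (depth z_c below the surface of column 1) and equate Σ ρ_i t_i down to z_c; mantle fills any gap and the z_c terms cancel.
Column 1: x×2770 + (z_c − 0 − x)×3370
Column 2: 2.04×0 + 4.82×2900 + 24.3×2840 + (z_c − 2.04 − 29.12)×3370
The z_c×3370 term appears on both sides and cancels. Collect the known terms of each column as K = Σ(ρt)_known − 3370 × (depth of known layers): K_1 = 0 − 3370×0 = 0; K_2 = 82990 − 3370×(2.04 + 29.12) = −22019.2.
Balance: K_1 − x×(3370 − 2770) = K_2, so x = (K_1 − K_2)/(3370 − 2770) = 22019.2/600 = 36.7 km.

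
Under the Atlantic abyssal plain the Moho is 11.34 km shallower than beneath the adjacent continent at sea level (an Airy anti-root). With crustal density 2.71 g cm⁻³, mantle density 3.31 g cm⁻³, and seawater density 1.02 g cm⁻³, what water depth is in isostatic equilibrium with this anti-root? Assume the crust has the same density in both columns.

Replacing a thickness d of crust by seawater at the top must be balanced by replacing crust with mantle at the base: d (ρ_c − ρ_w) = a (ρ_m − ρ_c).
d = a (ρ_m − ρ_c)/(ρ_c − ρ_w) = 11.34 km × 0.6/1.69 = 4.03 km.

4.03 km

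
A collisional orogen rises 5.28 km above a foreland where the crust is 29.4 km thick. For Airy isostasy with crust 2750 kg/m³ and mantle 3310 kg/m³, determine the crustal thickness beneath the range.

60.6 km

Root depth r = h ρ_c / (ρ_m − ρ_c) = 5.28 km × 2750 / 560 = 25.93 km.
Total thickness = T + h + r = 29.4 km + 5.28 km + 25.93 km = 60.6 km.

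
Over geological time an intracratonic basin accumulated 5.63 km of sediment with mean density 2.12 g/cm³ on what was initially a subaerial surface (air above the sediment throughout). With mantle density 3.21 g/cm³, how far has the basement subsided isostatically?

3.72 km

Subaerial load: s = t ρ_sed / ρ_m = 5.63 km × 2.12/3.21 = 3.72 km.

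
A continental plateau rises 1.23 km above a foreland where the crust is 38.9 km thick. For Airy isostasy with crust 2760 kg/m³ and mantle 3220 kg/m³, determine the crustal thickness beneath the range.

Root depth r = h ρ_c / (ρ_m − ρ_c) = 1.23 km × 2760 / 460 = 7.38 km.
Total thickness = T + h + r = 38.9 km + 1.23 km + 7.38 km = 47.5 km.

47.5 km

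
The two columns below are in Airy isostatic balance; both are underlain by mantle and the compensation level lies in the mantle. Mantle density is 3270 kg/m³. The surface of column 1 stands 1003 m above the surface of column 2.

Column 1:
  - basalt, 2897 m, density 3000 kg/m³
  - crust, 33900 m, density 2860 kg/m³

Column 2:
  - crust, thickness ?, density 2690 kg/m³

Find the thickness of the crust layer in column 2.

Take the compensation level at the base of the deeper column (depth z_c below the surface of column 1) and equate Σ ρ_i t_i down to z_c; mantle fills any gap and the z_c terms cancel.
Column 1: 2897×3000 + 33900×2860 + (z_c − 36797)×3270
Column 2: 1003×0 + x×2690 + (z_c − 1003 − 0 − x)×3270
The z_c×3270 term appears on both sides and cancels. Collect the known terms of each column as K = Σ(ρt)_known − 3270 × (depth of known layers): K_1 = 105645000 − 3270×36797 = −14681190; K_2 = 0 − 3270×(1003 + 0) = −3279810.
Balance: K_1 = K_2 − x×(3270 − 2690), so x = (K_2 − K_1)/(3270 − 2690) = 11401400/580 = 19700 m.

19700 m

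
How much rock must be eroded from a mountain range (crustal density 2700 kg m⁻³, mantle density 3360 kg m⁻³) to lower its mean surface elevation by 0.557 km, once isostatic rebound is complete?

2.84 km

Net drop Δ = e − u = e − e ρ_c/ρ_m = e (ρ_m − ρ_c)/ρ_m.
e = Δ ρ_m/(ρ_m − ρ_c) = 0.557 km × 3360/660 = 2.84 km.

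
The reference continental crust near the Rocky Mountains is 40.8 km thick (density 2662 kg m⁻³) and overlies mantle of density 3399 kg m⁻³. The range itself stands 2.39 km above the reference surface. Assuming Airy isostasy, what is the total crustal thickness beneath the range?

51.8 km

Root depth r = h ρ_c / (ρ_m − ρ_c) = 2.39 km × 2662 / 737 = 8.633 km.
Total thickness = T + h + r = 40.8 km + 2.39 km + 8.633 km = 51.8 km.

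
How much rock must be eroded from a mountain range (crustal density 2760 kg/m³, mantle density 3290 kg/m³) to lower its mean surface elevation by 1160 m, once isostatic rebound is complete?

Net drop Δ = e − u = e − e ρ_c/ρ_m = e (ρ_m − ρ_c)/ρ_m.
e = Δ ρ_m/(ρ_m − ρ_c) = 1160 m × 3290/530 = 7200 m.

7200 m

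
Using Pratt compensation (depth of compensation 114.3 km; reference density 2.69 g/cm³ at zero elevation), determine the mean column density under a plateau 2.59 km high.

Pratt balance: ρ_ref D = ρ (D + h).
ρ = ρ_ref D/(D + h) = 2.69 × 114.3 km/(114.3 km + 2.59 km) = 2.63 g/cm³.

2.63 g/cm³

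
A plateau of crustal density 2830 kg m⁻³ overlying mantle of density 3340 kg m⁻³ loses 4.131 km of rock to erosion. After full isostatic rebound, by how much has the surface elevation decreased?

0.631 km

Rebound u = e ρ_c/ρ_m = 4.131 km × 2830/3340 = 3.5 km.
Net surface drop = e − u = 4.131 km − 3.5 km = e (ρ_m − ρ_c)/ρ_m = 0.631 km.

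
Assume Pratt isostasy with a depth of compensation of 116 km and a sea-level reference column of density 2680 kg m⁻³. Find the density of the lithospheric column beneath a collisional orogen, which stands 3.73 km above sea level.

2600 kg m⁻³

Pratt balance: ρ_ref D = ρ (D + h).
ρ = ρ_ref D/(D + h) = 2680 × 116 km/(116 km + 3.73 km) = 2600 kg m⁻³.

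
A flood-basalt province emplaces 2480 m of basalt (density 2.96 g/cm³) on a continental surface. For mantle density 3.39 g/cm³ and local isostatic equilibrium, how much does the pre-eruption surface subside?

2170 m

Subaerial loading: s = t ρ_load / ρ_m.
s = 2480 m × 2.96/3.39 = 2170 m.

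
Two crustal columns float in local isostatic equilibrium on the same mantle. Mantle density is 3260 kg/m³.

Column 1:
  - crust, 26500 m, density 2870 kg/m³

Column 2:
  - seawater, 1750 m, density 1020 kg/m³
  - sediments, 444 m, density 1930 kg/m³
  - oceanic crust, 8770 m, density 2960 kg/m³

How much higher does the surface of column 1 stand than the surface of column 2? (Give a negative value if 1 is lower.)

980 m

For any compensation level in the mantle, the mantle terms cancel and isostasy reduces to e = (Σt_1 − Σt_2) − (Σ(ρt)_1 − Σ(ρt)_2) / ρ_m.
Σt_1 = 26500 m; Σt_2 = 10964 m; Σ(ρt)_1 = 76055000; Σ(ρt)_2 = 28601120 (in m·kg/m³).
e = (26500 − 10964) − (76055000 − 28601120) / 3260 = 980 m.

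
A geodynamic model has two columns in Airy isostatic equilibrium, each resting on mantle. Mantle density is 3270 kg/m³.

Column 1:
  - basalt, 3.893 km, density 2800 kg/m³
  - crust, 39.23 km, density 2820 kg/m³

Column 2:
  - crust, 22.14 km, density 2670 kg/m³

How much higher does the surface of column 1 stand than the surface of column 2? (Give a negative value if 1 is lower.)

1.9 km

For any compensation level in the mantle, the mantle terms cancel and isostasy reduces to e = (Σt_1 − Σt_2) − (Σ(ρt)_1 − Σ(ρt)_2) / ρ_m.
Σt_1 = 43.123 km; Σt_2 = 22.14 km; Σ(ρt)_1 = 121529; Σ(ρt)_2 = 59113.8 (in km·kg/m³).
e = (43.123 − 22.14) − (121529 − 59113.8) / 3270 = 1.9 km.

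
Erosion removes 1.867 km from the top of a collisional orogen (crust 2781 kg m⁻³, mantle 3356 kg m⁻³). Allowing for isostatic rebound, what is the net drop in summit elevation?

Rebound u = e ρ_c/ρ_m = 1.867 km × 2781/3356 = 1.547 km.
Net surface drop = e − u = 1.867 km − 1.547 km = e (ρ_m − ρ_c)/ρ_m = 0.32 km.

0.32 km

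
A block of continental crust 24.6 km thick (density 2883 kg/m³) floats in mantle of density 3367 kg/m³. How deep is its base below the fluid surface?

Draft d = t ρ_obj/ρ_fluid = 24.6 km × 2883/3367 = 21.1 km.

21.1 km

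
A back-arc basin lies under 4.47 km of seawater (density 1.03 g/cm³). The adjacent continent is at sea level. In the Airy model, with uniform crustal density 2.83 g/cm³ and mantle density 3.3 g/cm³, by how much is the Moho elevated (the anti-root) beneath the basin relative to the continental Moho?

Isostatic balance requires: replacing crust with seawater at the top is compensated by replacing crust with mantle at the base: d (ρ_c − ρ_w) = a (ρ_m − ρ_c).
a = d (ρ_c − ρ_w)/(ρ_m − ρ_c) = 4.47 km × 1.8/0.47 = 17.1 km.

17.1 km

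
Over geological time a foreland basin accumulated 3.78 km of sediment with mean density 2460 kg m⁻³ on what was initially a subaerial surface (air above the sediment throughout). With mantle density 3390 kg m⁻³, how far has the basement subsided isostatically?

2.74 km

Subaerial load: s = t ρ_sed / ρ_m = 3.78 km × 2460/3390 = 2.74 km.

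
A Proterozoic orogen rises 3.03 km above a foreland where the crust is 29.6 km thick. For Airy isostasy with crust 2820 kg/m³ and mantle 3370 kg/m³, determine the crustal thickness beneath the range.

Root depth r = h ρ_c / (ρ_m − ρ_c) = 3.03 km × 2820 / 550 = 15.54 km.
Total thickness = T + h + r = 29.6 km + 3.03 km + 15.54 km = 48.2 km.

48.2 km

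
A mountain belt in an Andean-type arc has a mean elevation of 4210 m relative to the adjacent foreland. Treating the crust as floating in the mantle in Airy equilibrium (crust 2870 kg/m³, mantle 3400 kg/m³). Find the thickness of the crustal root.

22800 m

Equating mass per unit area of the two columns: the weight of the topography is balanced by the buoyancy of the root, ρ_c h = (ρ_m − ρ_c) r.
r = h · ρ_c / (ρ_m − ρ_c) = 4210 m × 2870 / (3400 − 2870) = 22800 m.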